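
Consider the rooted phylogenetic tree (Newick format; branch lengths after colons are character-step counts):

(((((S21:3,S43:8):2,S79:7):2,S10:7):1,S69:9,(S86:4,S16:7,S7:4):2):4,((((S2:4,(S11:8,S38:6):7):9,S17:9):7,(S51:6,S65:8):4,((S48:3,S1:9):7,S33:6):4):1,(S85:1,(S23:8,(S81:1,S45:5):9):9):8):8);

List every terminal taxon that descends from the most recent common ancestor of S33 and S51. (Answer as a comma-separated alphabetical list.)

Tracing S33: it sits inside ((S48,S1),S33).
Tracing S51: it sits inside (S51,S65).
The smallest clade enclosing both is (((S2,(S11,S38)),S17),(S51,S65),((S48,S1),S33)); the answer is its 9 terminal taxa in alphabetical order.

S1, S11, S17, S2, S33, S38, S48, S51, S65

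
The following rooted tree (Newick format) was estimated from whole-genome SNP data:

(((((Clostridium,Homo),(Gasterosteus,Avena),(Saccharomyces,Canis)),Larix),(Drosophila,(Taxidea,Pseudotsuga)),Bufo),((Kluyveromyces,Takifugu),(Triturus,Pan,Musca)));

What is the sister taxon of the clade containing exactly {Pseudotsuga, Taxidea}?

Drosophila

The clade containing exactly {Pseudotsuga, Taxidea} attaches to the tree at the node subtending (Drosophila,(Taxidea,Pseudotsuga)).
The other lineage descending from that same node — the sister group — is the single tip Drosophila.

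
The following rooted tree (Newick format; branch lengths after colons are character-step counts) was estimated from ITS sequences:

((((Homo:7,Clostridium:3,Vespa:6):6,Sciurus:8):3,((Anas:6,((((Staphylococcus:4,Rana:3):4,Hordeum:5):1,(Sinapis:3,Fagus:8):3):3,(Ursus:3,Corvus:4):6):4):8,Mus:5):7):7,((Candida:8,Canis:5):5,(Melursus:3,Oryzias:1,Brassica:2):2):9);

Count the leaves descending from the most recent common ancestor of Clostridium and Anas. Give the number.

The MRCA of Clostridium and Anas is the node subtending (((Homo,Clostridium,Vespa),Sciurus),((Anas,((((Staphylococcus,Rana),Hordeum),(Sinapis,Fagus)),(Ursus,Corvus))),Mus)).
That clade contains 13 terminal taxa: Anas, Clostridium, Corvus, Fagus, Homo, Hordeum, Mus, Rana, Sciurus, Sinapis, Staphylococcus, Ursus, Vespa.

13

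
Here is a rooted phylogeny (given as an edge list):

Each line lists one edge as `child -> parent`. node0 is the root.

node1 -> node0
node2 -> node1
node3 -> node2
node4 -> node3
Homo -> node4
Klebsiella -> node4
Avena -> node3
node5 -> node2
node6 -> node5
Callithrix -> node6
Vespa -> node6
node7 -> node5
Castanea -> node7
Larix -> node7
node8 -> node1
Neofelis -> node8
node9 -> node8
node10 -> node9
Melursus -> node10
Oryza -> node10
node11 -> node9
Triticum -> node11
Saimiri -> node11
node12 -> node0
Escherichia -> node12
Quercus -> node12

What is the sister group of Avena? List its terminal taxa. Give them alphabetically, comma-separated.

Homo, Klebsiella

Avena attaches to the tree at the node subtending ((Homo,Klebsiella),Avena).
The other lineage descending from that same node — the sister group — is (Homo,Klebsiella); its 2 tips in alphabetical order are the answer.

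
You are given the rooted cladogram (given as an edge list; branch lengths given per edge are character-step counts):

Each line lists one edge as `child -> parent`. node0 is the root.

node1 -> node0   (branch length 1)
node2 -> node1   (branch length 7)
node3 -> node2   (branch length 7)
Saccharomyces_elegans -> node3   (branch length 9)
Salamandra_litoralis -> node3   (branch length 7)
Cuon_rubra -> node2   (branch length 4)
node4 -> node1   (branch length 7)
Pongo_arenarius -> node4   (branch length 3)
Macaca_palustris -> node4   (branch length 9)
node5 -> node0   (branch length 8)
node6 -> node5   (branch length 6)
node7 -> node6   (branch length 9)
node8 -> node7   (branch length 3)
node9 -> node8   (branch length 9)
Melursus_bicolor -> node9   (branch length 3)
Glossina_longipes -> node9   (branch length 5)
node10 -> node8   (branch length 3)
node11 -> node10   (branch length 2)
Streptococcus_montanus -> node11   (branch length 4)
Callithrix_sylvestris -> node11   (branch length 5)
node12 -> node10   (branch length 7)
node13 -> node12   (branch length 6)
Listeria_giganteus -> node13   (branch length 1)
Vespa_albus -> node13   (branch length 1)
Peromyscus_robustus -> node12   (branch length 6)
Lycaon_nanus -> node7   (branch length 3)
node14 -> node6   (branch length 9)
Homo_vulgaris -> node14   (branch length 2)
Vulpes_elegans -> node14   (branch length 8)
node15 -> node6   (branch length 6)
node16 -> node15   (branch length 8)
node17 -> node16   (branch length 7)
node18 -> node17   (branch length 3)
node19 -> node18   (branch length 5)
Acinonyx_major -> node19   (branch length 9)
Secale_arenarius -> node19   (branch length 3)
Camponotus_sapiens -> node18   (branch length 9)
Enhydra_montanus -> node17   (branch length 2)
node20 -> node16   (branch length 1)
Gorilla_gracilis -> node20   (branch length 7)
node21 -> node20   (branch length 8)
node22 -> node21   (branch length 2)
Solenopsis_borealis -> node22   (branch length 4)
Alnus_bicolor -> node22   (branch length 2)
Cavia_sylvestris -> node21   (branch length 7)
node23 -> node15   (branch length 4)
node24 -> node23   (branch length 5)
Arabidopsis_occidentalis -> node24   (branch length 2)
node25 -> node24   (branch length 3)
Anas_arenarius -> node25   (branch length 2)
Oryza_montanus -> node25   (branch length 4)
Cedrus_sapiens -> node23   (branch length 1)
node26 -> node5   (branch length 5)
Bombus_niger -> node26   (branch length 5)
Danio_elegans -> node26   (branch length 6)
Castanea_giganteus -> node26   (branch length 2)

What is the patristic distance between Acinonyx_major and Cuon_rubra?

64

The path runs Acinonyx_major → … → MRCA → … → Cuon_rubra; the MRCA is the root of the tree.
Branch lengths along that path: 9 + 5 + 3 + 7 + 8 + 6 + 6 + 8 + 1 + 7 + 4 = 64.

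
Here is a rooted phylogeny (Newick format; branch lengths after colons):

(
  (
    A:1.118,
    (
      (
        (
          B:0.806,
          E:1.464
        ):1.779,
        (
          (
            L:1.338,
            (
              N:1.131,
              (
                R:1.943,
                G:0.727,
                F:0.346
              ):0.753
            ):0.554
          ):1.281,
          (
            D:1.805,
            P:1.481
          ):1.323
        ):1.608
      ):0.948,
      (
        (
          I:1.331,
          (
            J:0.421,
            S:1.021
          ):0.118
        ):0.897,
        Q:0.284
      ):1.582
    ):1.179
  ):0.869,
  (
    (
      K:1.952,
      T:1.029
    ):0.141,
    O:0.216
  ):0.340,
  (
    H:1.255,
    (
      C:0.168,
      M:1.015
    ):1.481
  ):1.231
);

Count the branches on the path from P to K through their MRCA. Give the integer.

The MRCA of P and K is the root of the tree.
From P up to that node: 6 branches. From K up to the same node: 3 branches. Total: 6 + 3 = 9.

9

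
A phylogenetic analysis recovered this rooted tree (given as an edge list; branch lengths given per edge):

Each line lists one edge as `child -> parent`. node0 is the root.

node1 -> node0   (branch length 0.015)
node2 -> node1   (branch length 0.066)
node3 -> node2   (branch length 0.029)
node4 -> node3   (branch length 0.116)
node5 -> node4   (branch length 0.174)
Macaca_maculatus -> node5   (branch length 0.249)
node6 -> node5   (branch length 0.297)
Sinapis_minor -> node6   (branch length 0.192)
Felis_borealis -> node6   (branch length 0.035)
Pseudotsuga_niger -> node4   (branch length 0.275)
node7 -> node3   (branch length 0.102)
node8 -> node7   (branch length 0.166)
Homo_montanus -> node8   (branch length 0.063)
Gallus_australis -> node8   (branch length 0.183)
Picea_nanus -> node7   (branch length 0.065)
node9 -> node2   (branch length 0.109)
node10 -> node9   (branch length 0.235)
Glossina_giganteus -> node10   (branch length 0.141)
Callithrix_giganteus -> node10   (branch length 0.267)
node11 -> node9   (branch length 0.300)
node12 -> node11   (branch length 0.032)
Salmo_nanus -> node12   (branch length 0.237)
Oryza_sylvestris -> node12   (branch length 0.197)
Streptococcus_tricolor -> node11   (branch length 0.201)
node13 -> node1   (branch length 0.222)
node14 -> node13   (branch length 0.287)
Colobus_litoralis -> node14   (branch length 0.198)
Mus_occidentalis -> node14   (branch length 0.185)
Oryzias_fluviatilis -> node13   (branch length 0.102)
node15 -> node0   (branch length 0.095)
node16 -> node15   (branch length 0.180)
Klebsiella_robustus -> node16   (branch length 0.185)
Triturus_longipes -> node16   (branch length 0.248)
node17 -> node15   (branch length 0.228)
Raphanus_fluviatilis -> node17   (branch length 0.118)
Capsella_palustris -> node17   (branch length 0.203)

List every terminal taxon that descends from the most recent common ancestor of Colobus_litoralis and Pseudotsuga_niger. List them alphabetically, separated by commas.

Callithrix_giganteus, Colobus_litoralis, Felis_borealis, Gallus_australis, Glossina_giganteus, Homo_montanus, Macaca_maculatus, Mus_occidentalis, Oryza_sylvestris, Oryzias_fluviatilis, Picea_nanus, Pseudotsuga_niger, Salmo_nanus, Sinapis_minor, Streptococcus_tricolor

Tracing Colobus_litoralis: it sits inside (Colobus_litoralis,Mus_occidentalis).
Tracing Pseudotsuga_niger: it sits inside ((Macaca_maculatus,(Sinapis_minor,Felis_borealis)),Pseudotsuga_niger).
The smallest clade enclosing both is (((((Macaca_maculatus,(Sinapis_minor,Felis_borealis)),Pseudotsuga_niger),((Homo_montanus,Gallus_australis),Picea_nanus)),((Glossina_giganteus,Callithrix_giganteus),((Salmo_nanus,Oryza_sylvestris),Streptococcus_tricolor))),((Colobus_litoralis,Mus_occidentalis),Oryzias_fluviatilis)); the answer is its 15 terminal taxa in alphabetical order.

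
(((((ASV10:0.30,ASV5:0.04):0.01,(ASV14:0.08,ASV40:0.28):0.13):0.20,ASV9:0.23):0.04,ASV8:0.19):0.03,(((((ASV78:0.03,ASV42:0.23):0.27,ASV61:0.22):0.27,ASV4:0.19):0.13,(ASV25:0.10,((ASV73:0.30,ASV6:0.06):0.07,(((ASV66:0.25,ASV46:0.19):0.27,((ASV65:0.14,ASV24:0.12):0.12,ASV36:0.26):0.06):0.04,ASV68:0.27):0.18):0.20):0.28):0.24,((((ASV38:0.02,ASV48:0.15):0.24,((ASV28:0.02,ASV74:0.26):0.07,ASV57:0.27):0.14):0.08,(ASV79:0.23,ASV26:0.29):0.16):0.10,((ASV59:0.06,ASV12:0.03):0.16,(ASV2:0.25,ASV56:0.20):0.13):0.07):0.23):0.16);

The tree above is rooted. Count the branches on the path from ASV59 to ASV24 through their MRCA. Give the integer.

The MRCA of ASV59 and ASV24 is the node subtending (((((ASV78,ASV42),ASV61),ASV4),(ASV25,((ASV73,ASV6),(((ASV66,ASV46),((ASV65,ASV24),ASV36)),ASV68)))),((((ASV38,ASV48),((ASV28,ASV74),ASV57)),(ASV79,ASV26)),((ASV59,ASV12),(ASV2,ASV56)))).
From ASV59 up to that node: 4 branches. From ASV24 up to the same node: 8 branches. Total: 4 + 8 = 12.

12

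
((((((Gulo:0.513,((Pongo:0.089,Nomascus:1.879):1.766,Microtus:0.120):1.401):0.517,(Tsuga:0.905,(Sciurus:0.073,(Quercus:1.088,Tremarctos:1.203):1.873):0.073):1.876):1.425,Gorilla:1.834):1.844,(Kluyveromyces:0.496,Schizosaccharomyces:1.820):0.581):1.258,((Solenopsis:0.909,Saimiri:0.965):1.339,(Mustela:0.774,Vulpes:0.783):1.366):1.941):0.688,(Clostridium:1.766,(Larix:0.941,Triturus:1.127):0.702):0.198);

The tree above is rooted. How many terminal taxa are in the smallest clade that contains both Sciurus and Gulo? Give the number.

The MRCA of Sciurus and Gulo is the node subtending ((Gulo,((Pongo,Nomascus),Microtus)),(Tsuga,(Sciurus,(Quercus,Tremarctos)))).
That clade contains 8 terminal taxa: Gulo, Microtus, Nomascus, Pongo, Quercus, Sciurus, Tremarctos, Tsuga.

8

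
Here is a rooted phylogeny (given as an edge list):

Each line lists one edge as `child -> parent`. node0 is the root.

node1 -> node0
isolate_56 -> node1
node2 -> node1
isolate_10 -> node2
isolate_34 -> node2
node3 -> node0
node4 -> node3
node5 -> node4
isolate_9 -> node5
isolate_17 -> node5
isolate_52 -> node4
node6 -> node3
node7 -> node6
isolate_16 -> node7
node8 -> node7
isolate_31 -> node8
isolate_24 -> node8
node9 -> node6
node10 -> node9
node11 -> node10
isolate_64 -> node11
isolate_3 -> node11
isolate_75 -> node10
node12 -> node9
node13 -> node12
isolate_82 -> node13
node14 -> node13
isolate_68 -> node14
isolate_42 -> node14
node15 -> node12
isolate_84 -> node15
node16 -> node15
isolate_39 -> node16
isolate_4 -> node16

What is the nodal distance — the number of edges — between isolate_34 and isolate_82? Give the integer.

The MRCA of isolate_34 and isolate_82 is the root of the tree.
From isolate_34 up to that node: 3 branches. From isolate_82 up to the same node: 6 branches. Total: 3 + 6 = 9.

9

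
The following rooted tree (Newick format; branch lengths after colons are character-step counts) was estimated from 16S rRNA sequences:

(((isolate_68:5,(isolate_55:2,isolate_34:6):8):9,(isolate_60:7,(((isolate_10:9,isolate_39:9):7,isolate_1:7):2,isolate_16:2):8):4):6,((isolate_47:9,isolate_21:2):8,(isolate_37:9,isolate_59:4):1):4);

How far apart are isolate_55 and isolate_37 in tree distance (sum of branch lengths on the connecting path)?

39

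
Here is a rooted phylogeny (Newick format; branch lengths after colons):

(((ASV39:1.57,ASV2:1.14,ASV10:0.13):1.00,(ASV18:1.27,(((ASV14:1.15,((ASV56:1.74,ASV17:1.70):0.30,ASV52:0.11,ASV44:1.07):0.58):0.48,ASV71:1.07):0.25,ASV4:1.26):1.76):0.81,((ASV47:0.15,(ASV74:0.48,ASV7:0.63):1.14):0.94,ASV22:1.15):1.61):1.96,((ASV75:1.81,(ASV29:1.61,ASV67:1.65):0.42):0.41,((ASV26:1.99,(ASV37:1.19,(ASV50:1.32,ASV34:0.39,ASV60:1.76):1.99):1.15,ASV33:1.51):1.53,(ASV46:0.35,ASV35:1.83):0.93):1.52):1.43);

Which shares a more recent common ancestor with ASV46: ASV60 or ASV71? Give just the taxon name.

ASV60

The MRCA of ASV46 and ASV60 subtends ((ASV26,(ASV37,(ASV50,ASV34,ASV60)),ASV33),(ASV46,ASV35)) (8 taxa).
The MRCA of ASV46 and ASV71 is the root, subtending the entire tree (26 taxa).
The first is nested inside the second, so ASV46 shares a more recent common ancestor with ASV60.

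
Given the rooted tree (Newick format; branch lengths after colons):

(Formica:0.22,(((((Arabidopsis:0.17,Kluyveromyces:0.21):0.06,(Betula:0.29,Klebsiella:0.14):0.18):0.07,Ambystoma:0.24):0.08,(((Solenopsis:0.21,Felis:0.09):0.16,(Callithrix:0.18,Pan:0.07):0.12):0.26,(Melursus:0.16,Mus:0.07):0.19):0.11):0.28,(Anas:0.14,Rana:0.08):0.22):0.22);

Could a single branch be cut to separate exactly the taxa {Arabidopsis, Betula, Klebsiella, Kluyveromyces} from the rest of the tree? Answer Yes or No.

The most recent common ancestor of these taxa subtends ((Arabidopsis,Kluyveromyces),(Betula,Klebsiella)).
That clade has exactly 4 tips — every listed taxon and nothing else — so the group is monophyletic.

Yes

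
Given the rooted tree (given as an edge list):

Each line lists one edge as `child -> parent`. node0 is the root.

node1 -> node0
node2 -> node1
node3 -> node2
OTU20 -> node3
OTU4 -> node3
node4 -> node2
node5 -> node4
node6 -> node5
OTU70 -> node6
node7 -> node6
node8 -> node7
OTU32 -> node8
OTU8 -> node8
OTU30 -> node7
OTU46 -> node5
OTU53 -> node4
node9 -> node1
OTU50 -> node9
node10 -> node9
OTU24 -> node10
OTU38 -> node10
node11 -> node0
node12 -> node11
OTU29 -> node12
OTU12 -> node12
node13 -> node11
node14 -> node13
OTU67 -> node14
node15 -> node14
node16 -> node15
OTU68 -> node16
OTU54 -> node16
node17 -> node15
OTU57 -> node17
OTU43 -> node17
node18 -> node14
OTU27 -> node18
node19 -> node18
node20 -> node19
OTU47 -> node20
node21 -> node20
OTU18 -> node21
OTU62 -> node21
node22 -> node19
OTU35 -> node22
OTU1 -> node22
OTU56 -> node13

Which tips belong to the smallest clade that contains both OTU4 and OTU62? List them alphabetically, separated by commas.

OTU1, OTU12, OTU18, OTU20, OTU24, OTU27, OTU29, OTU30, OTU32, OTU35, OTU38, OTU4, OTU43, OTU46, OTU47, OTU50, OTU53, OTU54, OTU56, OTU57, OTU62, OTU67, OTU68, OTU70, OTU8

Tracing OTU4: it sits inside (OTU20,OTU4).
Tracing OTU62: it sits inside (OTU18,OTU62).
The smallest clade enclosing both is the whole tree (their MRCA is the root), so the answer is all 25 tips in alphabetical order.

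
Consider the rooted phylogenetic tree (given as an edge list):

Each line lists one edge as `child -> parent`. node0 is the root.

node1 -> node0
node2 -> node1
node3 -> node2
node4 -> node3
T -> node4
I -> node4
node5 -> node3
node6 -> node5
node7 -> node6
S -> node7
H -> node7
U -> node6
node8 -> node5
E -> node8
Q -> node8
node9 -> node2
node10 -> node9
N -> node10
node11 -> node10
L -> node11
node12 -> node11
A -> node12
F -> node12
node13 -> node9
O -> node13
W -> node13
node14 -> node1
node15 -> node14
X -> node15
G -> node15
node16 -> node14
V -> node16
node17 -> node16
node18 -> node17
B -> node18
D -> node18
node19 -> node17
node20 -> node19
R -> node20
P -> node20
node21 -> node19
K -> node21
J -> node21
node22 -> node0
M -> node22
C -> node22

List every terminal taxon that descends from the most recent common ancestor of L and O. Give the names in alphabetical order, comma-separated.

Tracing L: it sits inside (L,(A,F)).
Tracing O: it sits inside (O,W).
The smallest clade enclosing both is ((N,(L,(A,F))),(O,W)); the answer is its 6 terminal taxa in alphabetical order.

A, F, L, N, O, W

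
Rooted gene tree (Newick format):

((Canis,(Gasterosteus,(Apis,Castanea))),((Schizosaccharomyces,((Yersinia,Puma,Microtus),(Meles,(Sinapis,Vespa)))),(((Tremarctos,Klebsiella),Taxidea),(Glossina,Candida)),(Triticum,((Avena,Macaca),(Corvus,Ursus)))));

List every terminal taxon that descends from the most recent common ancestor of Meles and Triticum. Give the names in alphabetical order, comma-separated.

Avena, Candida, Corvus, Glossina, Klebsiella, Macaca, Meles, Microtus, Puma, Schizosaccharomyces, Sinapis, Taxidea, Tremarctos, Triticum, Ursus, Vespa, Yersinia

Tracing Meles: it sits inside (Meles,(Sinapis,Vespa)).
Tracing Triticum: it sits inside (Triticum,((Avena,Macaca),(Corvus,Ursus))).
The smallest clade enclosing both is ((Schizosaccharomyces,((Yersinia,Puma,Microtus),(Meles,(Sinapis,Vespa)))),(((Tremarctos,Klebsiella),Taxidea),(Glossina,Candida)),(Triticum,((Avena,Macaca),(Corvus,Ursus)))); the answer is its 17 terminal taxa in alphabetical order.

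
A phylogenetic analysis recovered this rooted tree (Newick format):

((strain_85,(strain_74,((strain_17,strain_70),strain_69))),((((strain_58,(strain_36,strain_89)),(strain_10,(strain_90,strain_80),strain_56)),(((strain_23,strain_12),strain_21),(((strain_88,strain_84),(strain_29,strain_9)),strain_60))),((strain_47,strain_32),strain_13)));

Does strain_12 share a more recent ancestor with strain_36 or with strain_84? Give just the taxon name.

The MRCA of strain_12 and strain_84 subtends (((strain_23,strain_12),strain_21),(((strain_88,strain_84),(strain_29,strain_9)),strain_60)) (8 taxa).
The MRCA of strain_12 and strain_36 subtends (((strain_58,(strain_36,strain_89)),(strain_10,(strain_90,strain_80),strain_56)),(((strain_23,strain_12),strain_21),(((strain_88,strain_84),(strain_29,strain_9)),strain_60))) (15 taxa).
The first is nested inside the second, so strain_12 shares a more recent common ancestor with strain_84.

strain_84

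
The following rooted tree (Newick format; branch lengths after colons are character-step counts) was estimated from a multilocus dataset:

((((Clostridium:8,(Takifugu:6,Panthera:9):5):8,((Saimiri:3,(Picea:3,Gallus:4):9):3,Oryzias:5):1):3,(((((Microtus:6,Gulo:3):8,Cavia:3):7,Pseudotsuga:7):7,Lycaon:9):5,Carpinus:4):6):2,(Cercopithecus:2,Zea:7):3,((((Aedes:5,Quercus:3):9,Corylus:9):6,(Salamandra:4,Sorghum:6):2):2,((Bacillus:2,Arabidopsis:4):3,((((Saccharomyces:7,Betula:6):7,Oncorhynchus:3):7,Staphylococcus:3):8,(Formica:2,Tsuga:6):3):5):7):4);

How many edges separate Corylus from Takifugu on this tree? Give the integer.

9

The MRCA of Corylus and Takifugu is the root of the tree.
From Corylus up to that node: 4 branches. From Takifugu up to the same node: 5 branches. Total: 4 + 5 = 9.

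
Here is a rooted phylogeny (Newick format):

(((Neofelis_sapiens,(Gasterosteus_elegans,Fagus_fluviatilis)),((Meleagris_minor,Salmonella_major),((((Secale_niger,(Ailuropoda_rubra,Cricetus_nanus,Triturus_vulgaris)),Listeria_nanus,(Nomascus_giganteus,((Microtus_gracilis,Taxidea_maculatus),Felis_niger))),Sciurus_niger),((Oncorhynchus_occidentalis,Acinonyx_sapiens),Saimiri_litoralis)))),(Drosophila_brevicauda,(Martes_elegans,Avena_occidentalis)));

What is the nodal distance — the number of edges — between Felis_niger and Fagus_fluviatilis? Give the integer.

10

The MRCA of Felis_niger and Fagus_fluviatilis is the node subtending ((Neofelis_sapiens,(Gasterosteus_elegans,Fagus_fluviatilis)),((Meleagris_minor,Salmonella_major),((((Secale_niger,(Ailuropoda_rubra,Cricetus_nanus,Triturus_vulgaris)),Listeria_nanus,(Nomascus_giganteus,((Microtus_gracilis,Taxidea_maculatus),Felis_niger))),Sciurus_niger),((Oncorhynchus_occidentalis,Acinonyx_sapiens),Saimiri_litoralis)))).
From Felis_niger up to that node: 7 branches. From Fagus_fluviatilis up to the same node: 3 branches. Total: 7 + 3 = 10.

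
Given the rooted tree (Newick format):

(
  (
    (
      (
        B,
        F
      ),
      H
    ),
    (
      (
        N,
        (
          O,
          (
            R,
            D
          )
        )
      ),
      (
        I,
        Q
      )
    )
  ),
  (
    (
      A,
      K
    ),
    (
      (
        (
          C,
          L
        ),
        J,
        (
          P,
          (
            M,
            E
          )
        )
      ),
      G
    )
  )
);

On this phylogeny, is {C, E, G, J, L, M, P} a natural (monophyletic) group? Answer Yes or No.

The most recent common ancestor of these taxa subtends (((C,L),J,(P,(M,E))),G).
That clade has exactly 7 tips — every listed taxon and nothing else — so the group is monophyletic.

Yes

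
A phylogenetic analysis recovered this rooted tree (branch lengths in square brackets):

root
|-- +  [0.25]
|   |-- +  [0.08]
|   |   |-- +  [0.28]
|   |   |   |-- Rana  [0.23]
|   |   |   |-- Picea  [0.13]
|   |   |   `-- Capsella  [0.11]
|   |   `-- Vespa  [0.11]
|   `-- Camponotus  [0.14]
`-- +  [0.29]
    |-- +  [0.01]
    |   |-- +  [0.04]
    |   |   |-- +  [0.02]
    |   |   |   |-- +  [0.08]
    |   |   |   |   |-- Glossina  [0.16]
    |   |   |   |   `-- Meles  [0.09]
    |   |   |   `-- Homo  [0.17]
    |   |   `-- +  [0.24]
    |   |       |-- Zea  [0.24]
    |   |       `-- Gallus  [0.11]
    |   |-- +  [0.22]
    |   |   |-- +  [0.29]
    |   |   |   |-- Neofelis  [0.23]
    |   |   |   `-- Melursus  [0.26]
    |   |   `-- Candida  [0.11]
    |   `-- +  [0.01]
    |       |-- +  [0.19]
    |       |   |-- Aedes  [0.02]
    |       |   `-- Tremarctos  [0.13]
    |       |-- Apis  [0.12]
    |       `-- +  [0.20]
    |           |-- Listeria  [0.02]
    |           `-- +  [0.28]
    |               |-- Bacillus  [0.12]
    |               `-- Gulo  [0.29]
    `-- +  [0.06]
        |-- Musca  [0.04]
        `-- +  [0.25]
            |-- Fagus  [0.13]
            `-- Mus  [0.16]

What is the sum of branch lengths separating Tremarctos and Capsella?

1.35

The path runs Tremarctos → … → MRCA → … → Capsella; the MRCA is the root of the tree.
Branch lengths along that path: 0.13 + 0.19 + 0.01 + 0.01 + 0.29 + 0.25 + 0.08 + 0.28 + 0.11 = 1.35.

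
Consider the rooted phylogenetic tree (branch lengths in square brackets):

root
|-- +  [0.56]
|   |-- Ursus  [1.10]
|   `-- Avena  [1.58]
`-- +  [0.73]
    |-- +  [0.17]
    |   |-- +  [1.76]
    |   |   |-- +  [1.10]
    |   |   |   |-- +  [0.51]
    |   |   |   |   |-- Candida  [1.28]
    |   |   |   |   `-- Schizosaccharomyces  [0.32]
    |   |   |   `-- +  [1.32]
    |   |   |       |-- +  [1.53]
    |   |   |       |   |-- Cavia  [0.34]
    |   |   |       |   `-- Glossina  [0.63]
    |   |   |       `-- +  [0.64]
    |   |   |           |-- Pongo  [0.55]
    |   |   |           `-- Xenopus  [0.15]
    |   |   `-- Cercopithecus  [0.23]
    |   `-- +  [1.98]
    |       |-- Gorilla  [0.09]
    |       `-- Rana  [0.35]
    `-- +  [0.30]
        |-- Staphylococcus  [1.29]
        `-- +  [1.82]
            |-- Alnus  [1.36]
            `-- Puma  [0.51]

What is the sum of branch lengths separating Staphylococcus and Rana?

The path runs Staphylococcus → … → MRCA → … → Rana; the MRCA is the node subtending (((((Candida,Schizosaccharomyces),((Cavia,Glossina),(Pongo,Xenopus))),Cercopithecus),(Gorilla,Rana)),(Staphylococcus,(Alnus,Puma))).
Branch lengths along that path: 1.29 + 0.30 + 0.17 + 1.98 + 0.35 = 4.09.

4.09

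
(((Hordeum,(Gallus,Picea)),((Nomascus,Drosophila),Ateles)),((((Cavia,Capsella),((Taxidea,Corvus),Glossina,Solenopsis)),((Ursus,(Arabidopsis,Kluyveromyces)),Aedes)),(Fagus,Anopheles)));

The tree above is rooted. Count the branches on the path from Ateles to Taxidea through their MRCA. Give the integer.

9

The MRCA of Ateles and Taxidea is the root of the tree.
From Ateles up to that node: 3 branches. From Taxidea up to the same node: 6 branches. Total: 3 + 6 = 9.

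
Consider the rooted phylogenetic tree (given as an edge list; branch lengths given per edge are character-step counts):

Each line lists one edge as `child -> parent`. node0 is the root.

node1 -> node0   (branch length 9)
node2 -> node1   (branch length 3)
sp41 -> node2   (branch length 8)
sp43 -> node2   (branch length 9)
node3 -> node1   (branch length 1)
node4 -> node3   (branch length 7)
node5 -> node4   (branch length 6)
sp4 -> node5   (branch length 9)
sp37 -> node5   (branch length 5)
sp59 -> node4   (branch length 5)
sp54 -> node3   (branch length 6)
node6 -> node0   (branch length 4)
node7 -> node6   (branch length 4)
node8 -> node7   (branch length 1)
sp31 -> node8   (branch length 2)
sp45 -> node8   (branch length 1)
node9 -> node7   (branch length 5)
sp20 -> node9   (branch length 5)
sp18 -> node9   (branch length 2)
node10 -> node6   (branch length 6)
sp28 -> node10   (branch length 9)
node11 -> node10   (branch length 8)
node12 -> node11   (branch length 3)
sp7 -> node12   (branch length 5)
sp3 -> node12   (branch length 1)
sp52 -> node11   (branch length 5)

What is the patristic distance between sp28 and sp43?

40

The path runs sp28 → … → MRCA → … → sp43; the MRCA is the root of the tree.
Branch lengths along that path: 9 + 6 + 4 + 9 + 3 + 9 = 40.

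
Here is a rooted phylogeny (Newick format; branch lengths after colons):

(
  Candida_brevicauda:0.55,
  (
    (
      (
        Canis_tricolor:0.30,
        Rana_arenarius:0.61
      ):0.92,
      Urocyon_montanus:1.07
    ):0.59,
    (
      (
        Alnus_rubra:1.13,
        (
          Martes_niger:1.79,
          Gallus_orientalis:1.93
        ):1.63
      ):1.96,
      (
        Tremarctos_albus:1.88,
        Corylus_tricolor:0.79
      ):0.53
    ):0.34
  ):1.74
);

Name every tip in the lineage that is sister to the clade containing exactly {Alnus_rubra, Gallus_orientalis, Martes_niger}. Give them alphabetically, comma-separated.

The clade containing exactly {Alnus_rubra, Gallus_orientalis, Martes_niger} attaches to the tree at the node subtending ((Alnus_rubra,(Martes_niger,Gallus_orientalis)),(Tremarctos_albus,Corylus_tricolor)).
The other lineage descending from that same node — the sister group — is (Tremarctos_albus,Corylus_tricolor); its 2 tips in alphabetical order are the answer.

Corylus_tricolor, Tremarctos_albus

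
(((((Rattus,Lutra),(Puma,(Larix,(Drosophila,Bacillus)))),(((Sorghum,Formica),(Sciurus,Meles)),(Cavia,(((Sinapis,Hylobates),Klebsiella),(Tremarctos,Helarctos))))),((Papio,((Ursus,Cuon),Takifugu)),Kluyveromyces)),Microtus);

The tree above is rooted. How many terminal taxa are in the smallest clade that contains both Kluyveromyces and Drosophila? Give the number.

The MRCA of Kluyveromyces and Drosophila is the node subtending ((((Rattus,Lutra),(Puma,(Larix,(Drosophila,Bacillus)))),(((Sorghum,Formica),(Sciurus,Meles)),(Cavia,(((Sinapis,Hylobates),Klebsiella),(Tremarctos,Helarctos))))),((Papio,((Ursus,Cuon),Takifugu)),Kluyveromyces)).
That clade contains 21 terminal taxa: Bacillus, Cavia, Cuon, Drosophila, Formica, Helarctos, Hylobates, Klebsiella, Kluyveromyces, Larix, Lutra, Meles, Papio, Puma, Rattus, Sciurus, Sinapis, Sorghum, Takifugu, Tremarctos, Ursus.

21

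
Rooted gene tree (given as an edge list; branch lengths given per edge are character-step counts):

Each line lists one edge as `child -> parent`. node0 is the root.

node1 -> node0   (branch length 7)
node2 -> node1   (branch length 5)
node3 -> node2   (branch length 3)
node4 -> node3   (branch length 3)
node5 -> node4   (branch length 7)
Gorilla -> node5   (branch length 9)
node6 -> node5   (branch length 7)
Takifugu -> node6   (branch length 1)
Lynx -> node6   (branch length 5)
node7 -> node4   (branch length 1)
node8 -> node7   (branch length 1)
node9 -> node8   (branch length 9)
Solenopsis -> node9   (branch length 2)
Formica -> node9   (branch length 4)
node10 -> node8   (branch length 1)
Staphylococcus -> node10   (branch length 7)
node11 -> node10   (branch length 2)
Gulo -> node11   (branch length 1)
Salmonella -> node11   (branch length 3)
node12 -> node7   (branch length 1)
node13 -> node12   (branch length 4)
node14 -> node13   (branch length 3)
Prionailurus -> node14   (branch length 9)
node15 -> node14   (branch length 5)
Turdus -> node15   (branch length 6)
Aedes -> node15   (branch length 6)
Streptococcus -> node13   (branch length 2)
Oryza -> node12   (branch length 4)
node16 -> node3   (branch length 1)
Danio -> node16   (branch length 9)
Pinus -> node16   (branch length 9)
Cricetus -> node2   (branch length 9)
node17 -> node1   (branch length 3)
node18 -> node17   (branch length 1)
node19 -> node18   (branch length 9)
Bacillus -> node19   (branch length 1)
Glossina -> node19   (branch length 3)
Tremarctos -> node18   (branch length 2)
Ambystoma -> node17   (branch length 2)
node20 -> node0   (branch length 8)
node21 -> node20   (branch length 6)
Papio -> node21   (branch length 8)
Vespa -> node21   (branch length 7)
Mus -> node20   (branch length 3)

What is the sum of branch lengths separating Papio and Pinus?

47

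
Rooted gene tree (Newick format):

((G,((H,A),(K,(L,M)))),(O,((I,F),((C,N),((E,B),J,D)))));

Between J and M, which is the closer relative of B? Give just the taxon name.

The MRCA of B and J subtends ((E,B),J,D) (4 taxa).
The MRCA of B and M is the root, subtending the entire tree (15 taxa).
The first is nested inside the second, so B shares a more recent common ancestor with J.

J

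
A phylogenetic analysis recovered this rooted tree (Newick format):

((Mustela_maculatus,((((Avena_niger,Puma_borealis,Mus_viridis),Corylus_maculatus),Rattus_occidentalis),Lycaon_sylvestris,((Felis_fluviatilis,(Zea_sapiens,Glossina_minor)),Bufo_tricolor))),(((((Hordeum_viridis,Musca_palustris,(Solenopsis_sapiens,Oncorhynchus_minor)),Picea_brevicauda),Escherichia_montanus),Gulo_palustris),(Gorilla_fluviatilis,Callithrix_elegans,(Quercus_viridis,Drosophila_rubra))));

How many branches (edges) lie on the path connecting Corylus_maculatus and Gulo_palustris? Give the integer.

8

The MRCA of Corylus_maculatus and Gulo_palustris is the root of the tree.
From Corylus_maculatus up to that node: 5 branches. From Gulo_palustris up to the same node: 3 branches. Total: 5 + 3 = 8.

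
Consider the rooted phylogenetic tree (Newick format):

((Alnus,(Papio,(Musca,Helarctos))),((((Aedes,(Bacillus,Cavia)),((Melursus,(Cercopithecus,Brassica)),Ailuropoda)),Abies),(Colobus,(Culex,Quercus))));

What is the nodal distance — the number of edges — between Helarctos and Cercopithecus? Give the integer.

The MRCA of Helarctos and Cercopithecus is the root of the tree.
From Helarctos up to that node: 4 branches. From Cercopithecus up to the same node: 7 branches. Total: 4 + 7 = 11.

11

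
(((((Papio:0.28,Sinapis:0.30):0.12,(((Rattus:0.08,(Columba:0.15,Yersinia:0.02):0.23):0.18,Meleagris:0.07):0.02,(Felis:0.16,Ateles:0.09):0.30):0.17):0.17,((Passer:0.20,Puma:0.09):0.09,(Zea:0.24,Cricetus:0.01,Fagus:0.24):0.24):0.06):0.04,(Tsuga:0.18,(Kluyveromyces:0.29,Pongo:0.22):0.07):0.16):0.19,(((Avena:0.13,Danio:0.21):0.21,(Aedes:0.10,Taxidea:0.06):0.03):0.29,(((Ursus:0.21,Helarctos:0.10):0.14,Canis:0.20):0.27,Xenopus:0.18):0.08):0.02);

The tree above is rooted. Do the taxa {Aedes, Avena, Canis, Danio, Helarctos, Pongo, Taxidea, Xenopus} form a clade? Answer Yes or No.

The MRCA of the listed taxa is the root, so the smallest clade containing them is the whole tree.
That clade also contains Ateles, Columba, Cricetus, Fagus, Felis, Kluyveromyces, Meleagris, Papio, Passer, Puma, Rattus, Sinapis, Tsuga, Ursus, Yersinia, Zea, which are not in the proposed group, so the group is not monophyletic.

No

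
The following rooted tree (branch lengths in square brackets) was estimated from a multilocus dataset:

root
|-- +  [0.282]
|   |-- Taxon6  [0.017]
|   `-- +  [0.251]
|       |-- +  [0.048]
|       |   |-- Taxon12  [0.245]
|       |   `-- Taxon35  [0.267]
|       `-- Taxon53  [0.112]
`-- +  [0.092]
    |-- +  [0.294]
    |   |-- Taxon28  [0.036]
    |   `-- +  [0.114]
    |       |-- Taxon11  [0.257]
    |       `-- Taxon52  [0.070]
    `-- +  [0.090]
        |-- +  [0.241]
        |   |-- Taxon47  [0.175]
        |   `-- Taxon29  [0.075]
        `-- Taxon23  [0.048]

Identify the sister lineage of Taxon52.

Taxon52 attaches to the tree at the node subtending (Taxon11,Taxon52).
The other lineage descending from that same node — the sister group — is the single tip Taxon11.

Taxon11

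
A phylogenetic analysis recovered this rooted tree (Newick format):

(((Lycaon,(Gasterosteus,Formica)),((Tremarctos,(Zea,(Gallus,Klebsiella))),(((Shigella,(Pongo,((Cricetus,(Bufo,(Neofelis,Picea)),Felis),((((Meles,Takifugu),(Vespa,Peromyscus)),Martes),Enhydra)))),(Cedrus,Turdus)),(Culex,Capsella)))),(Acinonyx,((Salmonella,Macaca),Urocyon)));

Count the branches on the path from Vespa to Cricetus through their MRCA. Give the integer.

The MRCA of Vespa and Cricetus is the node subtending ((Cricetus,(Bufo,(Neofelis,Picea)),Felis),((((Meles,Takifugu),(Vespa,Peromyscus)),Martes),Enhydra)).
From Vespa up to that node: 5 branches. From Cricetus up to the same node: 2 branches. Total: 5 + 2 = 7.

7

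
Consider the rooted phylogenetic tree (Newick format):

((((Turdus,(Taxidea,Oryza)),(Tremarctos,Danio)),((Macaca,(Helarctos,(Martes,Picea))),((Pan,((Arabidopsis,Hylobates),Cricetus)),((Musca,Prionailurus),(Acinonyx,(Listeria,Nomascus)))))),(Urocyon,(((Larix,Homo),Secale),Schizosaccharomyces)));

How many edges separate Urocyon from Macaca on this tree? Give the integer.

6

The MRCA of Urocyon and Macaca is the root of the tree.
From Urocyon up to that node: 2 branches. From Macaca up to the same node: 4 branches. Total: 2 + 4 = 6.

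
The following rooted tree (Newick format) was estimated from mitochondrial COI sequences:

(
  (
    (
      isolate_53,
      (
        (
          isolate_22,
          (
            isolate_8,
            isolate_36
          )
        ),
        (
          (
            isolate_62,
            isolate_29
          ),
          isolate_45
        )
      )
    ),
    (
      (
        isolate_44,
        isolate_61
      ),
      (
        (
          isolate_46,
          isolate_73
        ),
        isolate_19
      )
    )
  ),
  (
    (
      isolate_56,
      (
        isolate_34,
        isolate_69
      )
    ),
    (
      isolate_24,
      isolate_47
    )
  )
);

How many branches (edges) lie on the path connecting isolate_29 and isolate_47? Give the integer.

The MRCA of isolate_29 and isolate_47 is the root of the tree.
From isolate_29 up to that node: 6 branches. From isolate_47 up to the same node: 3 branches. Total: 6 + 3 = 9.

9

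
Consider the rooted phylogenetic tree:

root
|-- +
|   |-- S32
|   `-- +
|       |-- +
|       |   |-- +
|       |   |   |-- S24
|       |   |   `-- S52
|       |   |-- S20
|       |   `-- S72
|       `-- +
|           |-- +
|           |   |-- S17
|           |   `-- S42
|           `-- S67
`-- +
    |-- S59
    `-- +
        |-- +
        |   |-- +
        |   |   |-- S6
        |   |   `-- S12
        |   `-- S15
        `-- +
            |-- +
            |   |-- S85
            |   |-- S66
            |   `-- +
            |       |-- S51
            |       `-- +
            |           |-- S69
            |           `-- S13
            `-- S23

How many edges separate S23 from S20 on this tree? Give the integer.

8

The MRCA of S23 and S20 is the root of the tree.
From S23 up to that node: 4 branches. From S20 up to the same node: 4 branches. Total: 4 + 4 = 8.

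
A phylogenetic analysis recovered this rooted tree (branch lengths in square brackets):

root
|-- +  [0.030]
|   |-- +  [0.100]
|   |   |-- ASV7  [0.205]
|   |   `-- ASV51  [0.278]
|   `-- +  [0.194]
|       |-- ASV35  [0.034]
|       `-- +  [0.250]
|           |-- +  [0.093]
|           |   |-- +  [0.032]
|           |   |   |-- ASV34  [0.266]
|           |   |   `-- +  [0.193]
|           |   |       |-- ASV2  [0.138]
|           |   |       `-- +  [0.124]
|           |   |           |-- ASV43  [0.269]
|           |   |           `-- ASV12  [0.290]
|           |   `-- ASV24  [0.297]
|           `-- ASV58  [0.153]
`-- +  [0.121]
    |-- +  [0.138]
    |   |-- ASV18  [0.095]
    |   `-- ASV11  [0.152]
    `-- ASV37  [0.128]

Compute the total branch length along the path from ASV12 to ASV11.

1.617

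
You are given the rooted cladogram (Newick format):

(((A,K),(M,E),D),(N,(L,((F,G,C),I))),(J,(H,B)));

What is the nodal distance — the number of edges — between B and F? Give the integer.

8

The MRCA of B and F is the root of the tree.
From B up to that node: 3 branches. From F up to the same node: 5 branches. Total: 3 + 5 = 8.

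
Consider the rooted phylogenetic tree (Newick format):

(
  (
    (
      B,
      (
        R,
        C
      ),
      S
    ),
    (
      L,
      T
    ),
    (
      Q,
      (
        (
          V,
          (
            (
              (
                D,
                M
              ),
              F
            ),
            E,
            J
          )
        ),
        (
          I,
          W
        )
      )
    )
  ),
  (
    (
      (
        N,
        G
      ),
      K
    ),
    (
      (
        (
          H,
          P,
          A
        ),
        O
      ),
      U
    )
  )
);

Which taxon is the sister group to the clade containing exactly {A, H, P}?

O

The clade containing exactly {A, H, P} attaches to the tree at the node subtending ((H,P,A),O).
The other lineage descending from that same node — the sister group — is the single tip O.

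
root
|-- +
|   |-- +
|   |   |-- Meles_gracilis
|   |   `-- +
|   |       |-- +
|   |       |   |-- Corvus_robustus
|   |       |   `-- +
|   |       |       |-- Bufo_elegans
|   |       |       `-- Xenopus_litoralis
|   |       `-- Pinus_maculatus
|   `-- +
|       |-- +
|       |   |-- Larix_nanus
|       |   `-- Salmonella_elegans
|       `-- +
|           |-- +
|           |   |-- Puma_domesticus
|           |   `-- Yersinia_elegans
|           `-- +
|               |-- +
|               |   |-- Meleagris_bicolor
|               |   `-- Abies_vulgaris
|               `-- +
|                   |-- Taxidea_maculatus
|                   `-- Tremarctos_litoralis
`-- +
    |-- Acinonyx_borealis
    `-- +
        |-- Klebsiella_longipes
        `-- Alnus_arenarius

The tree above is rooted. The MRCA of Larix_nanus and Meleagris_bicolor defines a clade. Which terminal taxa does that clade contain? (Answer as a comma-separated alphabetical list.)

Abies_vulgaris, Larix_nanus, Meleagris_bicolor, Puma_domesticus, Salmonella_elegans, Taxidea_maculatus, Tremarctos_litoralis, Yersinia_elegans

Tracing Larix_nanus: it sits inside (Larix_nanus,Salmonella_elegans).
Tracing Meleagris_bicolor: it sits inside (Meleagris_bicolor,Abies_vulgaris).
The smallest clade enclosing both is ((Larix_nanus,Salmonella_elegans),((Puma_domesticus,Yersinia_elegans),((Meleagris_bicolor,Abies_vulgaris),(Taxidea_maculatus,Tremarctos_litoralis)))); the answer is its 8 terminal taxa in alphabetical order.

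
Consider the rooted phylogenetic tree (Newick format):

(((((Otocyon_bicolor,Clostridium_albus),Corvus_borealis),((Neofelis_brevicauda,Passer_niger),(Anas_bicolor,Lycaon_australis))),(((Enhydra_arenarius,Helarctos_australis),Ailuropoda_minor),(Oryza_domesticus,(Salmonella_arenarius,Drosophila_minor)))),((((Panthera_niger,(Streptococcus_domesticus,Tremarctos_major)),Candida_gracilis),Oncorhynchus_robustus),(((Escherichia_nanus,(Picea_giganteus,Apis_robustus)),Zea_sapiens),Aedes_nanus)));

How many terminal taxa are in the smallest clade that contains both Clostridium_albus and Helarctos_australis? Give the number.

13

The MRCA of Clostridium_albus and Helarctos_australis is the node subtending ((((Otocyon_bicolor,Clostridium_albus),Corvus_borealis),((Neofelis_brevicauda,Passer_niger),(Anas_bicolor,Lycaon_australis))),(((Enhydra_arenarius,Helarctos_australis),Ailuropoda_minor),(Oryza_domesticus,(Salmonella_arenarius,Drosophila_minor)))).
That clade contains 13 terminal taxa: Ailuropoda_minor, Anas_bicolor, Clostridium_albus, Corvus_borealis, Drosophila_minor, Enhydra_arenarius, Helarctos_australis, Lycaon_australis, Neofelis_brevicauda, Oryza_domesticus, Otocyon_bicolor, Passer_niger, Salmonella_arenarius.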